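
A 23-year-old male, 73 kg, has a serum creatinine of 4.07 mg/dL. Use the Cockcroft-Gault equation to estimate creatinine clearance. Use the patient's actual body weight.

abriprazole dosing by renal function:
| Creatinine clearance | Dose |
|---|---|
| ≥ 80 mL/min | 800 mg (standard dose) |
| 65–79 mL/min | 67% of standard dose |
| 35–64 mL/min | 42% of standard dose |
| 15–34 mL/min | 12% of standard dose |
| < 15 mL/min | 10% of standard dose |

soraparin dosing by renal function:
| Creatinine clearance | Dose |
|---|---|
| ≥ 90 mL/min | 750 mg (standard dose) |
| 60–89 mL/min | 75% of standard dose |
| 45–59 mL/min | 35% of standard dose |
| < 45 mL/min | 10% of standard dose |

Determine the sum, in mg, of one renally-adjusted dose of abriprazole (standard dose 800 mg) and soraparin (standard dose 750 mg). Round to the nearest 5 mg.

CrCl = (140 − 23) × 73 / (72 × 4.07) = 8541.0 / 293.04 ≈ 29.1 mL/min
CrCl ≈ 29 mL/min.
abriprazole: 15–34 mL/min → 12% of 800 mg = 96 mg.
soraparin: < 45 mL/min → 10% of 750 mg = 75 mg.
Total = 96 + 75 = 171 mg.

170 mg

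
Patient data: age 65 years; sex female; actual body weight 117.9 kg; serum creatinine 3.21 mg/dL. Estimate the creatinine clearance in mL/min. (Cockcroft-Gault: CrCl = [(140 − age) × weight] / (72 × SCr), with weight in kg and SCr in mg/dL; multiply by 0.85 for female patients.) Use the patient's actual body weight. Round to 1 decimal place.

CrCl = (140 − 65) × 117.9 / (72 × 3.21) × 0.85 = 8842.5 / 231.12 × 0.85 ≈ 32.5 mL/min

32.5 mL/min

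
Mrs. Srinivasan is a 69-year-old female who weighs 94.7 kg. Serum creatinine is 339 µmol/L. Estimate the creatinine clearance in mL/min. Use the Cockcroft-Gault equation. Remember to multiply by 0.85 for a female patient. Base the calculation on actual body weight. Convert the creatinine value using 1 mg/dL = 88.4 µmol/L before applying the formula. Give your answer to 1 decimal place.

SCr = 339 / 88.4 = 3.835 mg/dL
CrCl = (140 − 69) × 94.7 / (72 × 3.835) × 0.85 = 6723.7 / 276.12 × 0.85 ≈ 20.7 mL/min

20.7 mL/min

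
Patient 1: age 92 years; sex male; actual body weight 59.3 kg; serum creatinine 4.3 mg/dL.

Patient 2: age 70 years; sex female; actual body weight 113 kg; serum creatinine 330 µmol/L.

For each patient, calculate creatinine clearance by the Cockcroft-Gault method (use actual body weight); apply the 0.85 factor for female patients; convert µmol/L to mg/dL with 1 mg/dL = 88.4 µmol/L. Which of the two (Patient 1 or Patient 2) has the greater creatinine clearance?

Patient 1: CrCl = (140 − 92) × 59.3 / (72 × 4.3) = 2846.4 / 309.60 ≈ 9.2 mL/min
Patient 2: SCr = 330 / 88.4 = 3.733 mg/dL
Patient 2: CrCl = (140 − 70) × 113 / (72 × 3.733) × 0.85 = 7910.0 / 268.78 × 0.85 ≈ 25.0 mL/min
9.2 vs 25.0 mL/min → Patient 2 is higher.

Patient 2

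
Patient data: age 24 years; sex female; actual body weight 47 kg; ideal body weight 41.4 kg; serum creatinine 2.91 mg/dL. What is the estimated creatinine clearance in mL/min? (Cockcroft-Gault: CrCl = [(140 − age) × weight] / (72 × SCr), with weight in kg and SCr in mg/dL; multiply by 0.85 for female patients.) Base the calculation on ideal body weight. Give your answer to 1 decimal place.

19.5 mL/min

CrCl = (140 − 24) × 41.4 / (72 × 2.91) × 0.85 = 4802.4 / 209.52 × 0.85 ≈ 19.5 mL/min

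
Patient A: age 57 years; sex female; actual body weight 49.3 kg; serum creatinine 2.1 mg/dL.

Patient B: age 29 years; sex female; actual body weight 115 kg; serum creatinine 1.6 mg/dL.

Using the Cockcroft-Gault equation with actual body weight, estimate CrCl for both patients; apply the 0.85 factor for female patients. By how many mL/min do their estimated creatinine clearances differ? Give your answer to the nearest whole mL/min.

71 mL/min

Patient A: CrCl = (140 − 57) × 49.3 / (72 × 2.1) × 0.85 = 4091.9 / 151.20 × 0.85 ≈ 23.0 mL/min
Patient B: CrCl = (140 − 29) × 115 / (72 × 1.6) × 0.85 = 12765.0 / 115.20 × 0.85 ≈ 94.2 mL/min
|23.0 − 94.2| = 71.2 mL/min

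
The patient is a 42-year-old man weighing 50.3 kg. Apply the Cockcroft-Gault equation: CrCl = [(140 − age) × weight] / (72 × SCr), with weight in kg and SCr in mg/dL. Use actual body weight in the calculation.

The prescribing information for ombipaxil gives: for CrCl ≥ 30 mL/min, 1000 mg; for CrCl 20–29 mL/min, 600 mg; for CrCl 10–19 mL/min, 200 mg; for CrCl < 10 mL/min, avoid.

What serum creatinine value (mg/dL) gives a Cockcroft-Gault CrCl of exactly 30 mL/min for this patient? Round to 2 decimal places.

2.28 mg/dL

Standard dose requires CrCl ≥ 30 mL/min.
Set (140 − 42) × 50.3 / (72 × SCr) = 30
SCr = (140 − 42) × 50.3 / (72 × 30) = 2.282 mg/dL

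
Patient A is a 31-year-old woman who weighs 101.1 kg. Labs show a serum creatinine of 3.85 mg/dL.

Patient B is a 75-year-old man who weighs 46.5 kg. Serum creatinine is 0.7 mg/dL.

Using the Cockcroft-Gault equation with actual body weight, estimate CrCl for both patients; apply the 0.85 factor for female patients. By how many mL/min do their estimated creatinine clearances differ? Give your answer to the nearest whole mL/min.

26 mL/min

Patient A: CrCl = (140 − 31) × 101.1 / (72 × 3.85) × 0.85 = 11019.9 / 277.20 × 0.85 ≈ 33.8 mL/min
Patient B: CrCl = (140 − 75) × 46.5 / (72 × 0.7) = 3022.5 / 50.40 ≈ 60.0 mL/min
|33.8 − 60.0| = 26.2 mL/min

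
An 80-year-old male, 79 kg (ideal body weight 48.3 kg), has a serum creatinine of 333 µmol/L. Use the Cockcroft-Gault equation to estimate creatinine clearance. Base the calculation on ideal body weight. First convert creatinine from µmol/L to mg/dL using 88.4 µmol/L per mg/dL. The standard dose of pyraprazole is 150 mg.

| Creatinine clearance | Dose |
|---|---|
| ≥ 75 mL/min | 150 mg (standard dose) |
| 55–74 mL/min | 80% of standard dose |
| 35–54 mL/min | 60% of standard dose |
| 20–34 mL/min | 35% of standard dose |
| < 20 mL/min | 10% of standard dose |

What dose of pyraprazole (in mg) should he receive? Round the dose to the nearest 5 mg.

15 mg

SCr = 333 / 88.4 = 3.767 mg/dL
CrCl = (140 − 80) × 48.3 / (72 × 3.767) = 2898.0 / 271.22 ≈ 10.7 mL/min
CrCl ≈ 11 mL/min → bracket < 20 mL/min.
10% of 150 mg = 15 mg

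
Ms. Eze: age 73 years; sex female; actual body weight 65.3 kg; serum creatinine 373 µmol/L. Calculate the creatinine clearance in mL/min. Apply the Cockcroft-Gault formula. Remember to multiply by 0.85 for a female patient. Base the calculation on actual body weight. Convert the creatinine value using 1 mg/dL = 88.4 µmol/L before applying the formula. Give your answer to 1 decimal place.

12.2 mL/min

SCr = 373 / 88.4 = 4.219 mg/dL
CrCl = (140 − 73) × 65.3 / (72 × 4.219) × 0.85 = 4375.1 / 303.77 × 0.85 ≈ 12.2 mL/min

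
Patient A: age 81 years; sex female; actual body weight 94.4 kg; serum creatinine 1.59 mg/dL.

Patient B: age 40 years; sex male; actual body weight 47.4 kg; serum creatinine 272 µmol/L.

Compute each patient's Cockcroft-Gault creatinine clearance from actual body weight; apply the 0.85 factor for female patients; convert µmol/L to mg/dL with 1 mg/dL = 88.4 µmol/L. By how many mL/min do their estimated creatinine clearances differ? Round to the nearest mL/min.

Patient A: CrCl = (140 − 81) × 94.4 / (72 × 1.59) × 0.85 = 5569.6 / 114.48 × 0.85 ≈ 41.4 mL/min
Patient B: SCr = 272 / 88.4 = 3.077 mg/dL
Patient B: CrCl = (140 − 40) × 47.4 / (72 × 3.077) = 4740.0 / 221.54 ≈ 21.4 mL/min
|41.4 − 21.4| = 20.0 mL/min

20 mL/min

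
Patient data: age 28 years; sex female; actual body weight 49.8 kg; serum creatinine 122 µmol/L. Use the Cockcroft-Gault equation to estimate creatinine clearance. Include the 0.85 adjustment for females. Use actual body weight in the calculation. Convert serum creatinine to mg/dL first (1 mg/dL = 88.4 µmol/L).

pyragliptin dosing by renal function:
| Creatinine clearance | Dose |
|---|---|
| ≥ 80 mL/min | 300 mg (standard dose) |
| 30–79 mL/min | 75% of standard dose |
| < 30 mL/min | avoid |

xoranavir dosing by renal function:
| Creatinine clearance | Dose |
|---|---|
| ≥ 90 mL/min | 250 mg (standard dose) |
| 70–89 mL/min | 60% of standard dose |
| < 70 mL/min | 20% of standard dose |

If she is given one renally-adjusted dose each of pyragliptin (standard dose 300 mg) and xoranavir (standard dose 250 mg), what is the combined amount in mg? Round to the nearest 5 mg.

SCr = 122 / 88.4 = 1.38 mg/dL
CrCl = (140 − 28) × 49.8 / (72 × 1.38) × 0.85 = 5577.6 / 99.36 × 0.85 ≈ 47.7 mL/min
CrCl ≈ 48 mL/min.
pyragliptin: 30–79 mL/min → 75% of 300 mg = 225 mg.
xoranavir: < 70 mL/min → 20% of 250 mg = 50 mg.
Total = 225 + 50 = 275 mg.

275 mg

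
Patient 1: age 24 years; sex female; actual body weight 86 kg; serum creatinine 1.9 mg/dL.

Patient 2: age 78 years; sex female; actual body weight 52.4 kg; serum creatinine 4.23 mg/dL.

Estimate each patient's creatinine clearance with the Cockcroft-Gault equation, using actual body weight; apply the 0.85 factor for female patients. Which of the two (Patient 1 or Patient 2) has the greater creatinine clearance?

Patient 1

Patient 1: CrCl = (140 − 24) × 86 / (72 × 1.9) × 0.85 = 9976.0 / 136.80 × 0.85 ≈ 62.0 mL/min
Patient 2: CrCl = (140 − 78) × 52.4 / (72 × 4.23) × 0.85 = 3248.8 / 304.56 × 0.85 ≈ 9.1 mL/min
62.0 vs 9.1 mL/min → Patient 1 is higher.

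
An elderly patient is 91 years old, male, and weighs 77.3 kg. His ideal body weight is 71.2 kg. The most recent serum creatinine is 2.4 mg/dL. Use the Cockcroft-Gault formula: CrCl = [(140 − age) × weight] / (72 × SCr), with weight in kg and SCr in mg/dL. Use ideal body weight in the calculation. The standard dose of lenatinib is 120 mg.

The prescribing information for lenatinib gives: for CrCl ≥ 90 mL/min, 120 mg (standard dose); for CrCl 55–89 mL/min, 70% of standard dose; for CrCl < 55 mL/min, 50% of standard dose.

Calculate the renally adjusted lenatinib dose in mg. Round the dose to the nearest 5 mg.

60 mg

CrCl = (140 − 91) × 71.2 / (72 × 2.4) = 3488.8 / 172.80 ≈ 20.2 mL/min
CrCl ≈ 20 mL/min → bracket < 55 mL/min.
50% of 120 mg = 60 mg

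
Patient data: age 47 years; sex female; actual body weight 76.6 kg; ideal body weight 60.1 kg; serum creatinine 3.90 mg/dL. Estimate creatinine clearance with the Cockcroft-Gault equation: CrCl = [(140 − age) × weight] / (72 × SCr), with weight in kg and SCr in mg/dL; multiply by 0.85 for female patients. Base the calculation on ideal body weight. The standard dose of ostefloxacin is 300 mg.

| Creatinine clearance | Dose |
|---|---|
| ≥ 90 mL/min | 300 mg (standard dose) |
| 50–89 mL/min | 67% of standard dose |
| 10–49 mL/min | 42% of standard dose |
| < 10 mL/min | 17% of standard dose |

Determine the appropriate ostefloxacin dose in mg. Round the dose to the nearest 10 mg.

CrCl = (140 − 47) × 60.1 / (72 × 3.9) × 0.85 = 5589.3 / 280.80 × 0.85 ≈ 16.9 mL/min
CrCl ≈ 17 mL/min → bracket 10–49 mL/min.
42% of 300 mg = 126 mg → 130 mg

130 mg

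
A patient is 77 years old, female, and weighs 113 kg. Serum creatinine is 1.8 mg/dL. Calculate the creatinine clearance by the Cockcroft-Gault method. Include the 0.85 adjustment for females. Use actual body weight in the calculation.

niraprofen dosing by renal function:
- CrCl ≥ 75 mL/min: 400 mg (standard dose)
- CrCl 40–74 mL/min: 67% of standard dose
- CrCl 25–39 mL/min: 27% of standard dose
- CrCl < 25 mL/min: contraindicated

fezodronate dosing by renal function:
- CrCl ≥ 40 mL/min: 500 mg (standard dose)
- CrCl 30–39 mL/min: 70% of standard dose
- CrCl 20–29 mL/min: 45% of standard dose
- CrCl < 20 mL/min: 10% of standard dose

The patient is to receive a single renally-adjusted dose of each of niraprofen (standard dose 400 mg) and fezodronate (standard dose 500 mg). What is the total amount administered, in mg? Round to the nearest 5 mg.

CrCl = (140 − 77) × 113 / (72 × 1.8) × 0.85 = 7119.0 / 129.60 × 0.85 ≈ 46.7 mL/min
CrCl ≈ 47 mL/min.
niraprofen: 40–74 mL/min → 67% of 400 mg = 268 mg.
fezodronate: ≥ 40 mL/min → 100% of 500 mg = 500 mg.
Total = 268 + 500 = 768 mg.

770 mg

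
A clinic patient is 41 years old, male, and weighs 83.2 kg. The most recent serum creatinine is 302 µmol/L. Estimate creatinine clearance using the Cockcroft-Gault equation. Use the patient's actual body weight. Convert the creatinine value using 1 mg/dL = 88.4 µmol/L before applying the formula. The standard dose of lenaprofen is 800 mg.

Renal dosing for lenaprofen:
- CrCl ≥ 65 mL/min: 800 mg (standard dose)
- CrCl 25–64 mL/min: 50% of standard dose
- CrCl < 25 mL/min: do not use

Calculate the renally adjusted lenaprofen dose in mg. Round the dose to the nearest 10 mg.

400 mg

SCr = 302 / 88.4 = 3.416 mg/dL
CrCl = (140 − 41) × 83.2 / (72 × 3.416) = 8236.8 / 245.95 ≈ 33.5 mL/min
CrCl ≈ 33 mL/min → bracket 25–64 mL/min.
50% of 800 mg = 400 mg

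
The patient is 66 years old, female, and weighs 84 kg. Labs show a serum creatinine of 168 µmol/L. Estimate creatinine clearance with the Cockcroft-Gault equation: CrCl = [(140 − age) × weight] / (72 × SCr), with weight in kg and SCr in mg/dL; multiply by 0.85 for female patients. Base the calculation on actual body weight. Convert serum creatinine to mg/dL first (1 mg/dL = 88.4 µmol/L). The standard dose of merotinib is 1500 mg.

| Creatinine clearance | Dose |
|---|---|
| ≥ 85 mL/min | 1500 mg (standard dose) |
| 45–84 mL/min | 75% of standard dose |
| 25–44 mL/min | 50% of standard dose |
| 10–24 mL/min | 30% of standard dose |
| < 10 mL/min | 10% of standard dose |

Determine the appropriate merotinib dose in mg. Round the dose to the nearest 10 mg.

750 mg

SCr = 168 / 88.4 = 1.9 mg/dL
CrCl = (140 − 66) × 84 / (72 × 1.9) × 0.85 = 6216.0 / 136.80 × 0.85 ≈ 38.6 mL/min
CrCl ≈ 39 mL/min → bracket 25–44 mL/min.
50% of 1500 mg = 750 mg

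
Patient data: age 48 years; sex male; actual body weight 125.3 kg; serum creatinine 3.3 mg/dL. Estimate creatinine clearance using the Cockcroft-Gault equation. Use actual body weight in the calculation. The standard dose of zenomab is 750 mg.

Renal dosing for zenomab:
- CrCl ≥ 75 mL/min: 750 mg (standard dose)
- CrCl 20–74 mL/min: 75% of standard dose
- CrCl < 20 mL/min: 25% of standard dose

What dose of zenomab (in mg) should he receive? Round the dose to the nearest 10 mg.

560 mg

CrCl = (140 − 48) × 125.3 / (72 × 3.3) = 11527.6 / 237.60 ≈ 48.5 mL/min
CrCl ≈ 49 mL/min → bracket 20–74 mL/min.
75% of 750 mg = 562.5 mg → 560 mg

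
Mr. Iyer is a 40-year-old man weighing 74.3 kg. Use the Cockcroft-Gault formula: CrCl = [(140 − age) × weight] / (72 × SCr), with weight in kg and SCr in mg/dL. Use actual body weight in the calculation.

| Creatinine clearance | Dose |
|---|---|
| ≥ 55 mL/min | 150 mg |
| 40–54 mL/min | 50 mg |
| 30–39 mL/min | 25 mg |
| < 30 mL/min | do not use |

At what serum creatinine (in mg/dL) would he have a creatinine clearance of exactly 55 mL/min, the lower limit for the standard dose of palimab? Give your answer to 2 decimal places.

Standard dose requires CrCl ≥ 55 mL/min.
Set (140 − 40) × 74.3 / (72 × SCr) = 55
SCr = (140 − 40) × 74.3 / (72 × 55) = 1.876 mg/dL

1.88 mg/dL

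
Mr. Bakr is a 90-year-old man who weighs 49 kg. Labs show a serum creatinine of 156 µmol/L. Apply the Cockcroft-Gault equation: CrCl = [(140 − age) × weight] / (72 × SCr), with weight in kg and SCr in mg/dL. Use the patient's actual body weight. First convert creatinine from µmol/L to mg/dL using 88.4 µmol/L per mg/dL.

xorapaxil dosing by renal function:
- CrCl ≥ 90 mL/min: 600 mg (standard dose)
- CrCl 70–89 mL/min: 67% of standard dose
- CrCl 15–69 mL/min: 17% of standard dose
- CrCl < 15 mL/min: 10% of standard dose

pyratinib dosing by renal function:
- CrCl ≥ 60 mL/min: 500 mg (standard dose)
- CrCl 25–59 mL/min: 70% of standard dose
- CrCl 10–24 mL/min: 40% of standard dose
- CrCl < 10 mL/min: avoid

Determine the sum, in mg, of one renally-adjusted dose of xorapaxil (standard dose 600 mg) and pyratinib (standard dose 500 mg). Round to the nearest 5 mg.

300 mg

SCr = 156 / 88.4 = 1.765 mg/dL
CrCl = (140 − 90) × 49 / (72 × 1.765) = 2450.0 / 127.08 ≈ 19.3 mL/min
CrCl ≈ 19 mL/min.
xorapaxil: 15–69 mL/min → 17% of 600 mg = 102 mg.
pyratinib: 10–24 mL/min → 40% of 500 mg = 200 mg.
Total = 102 + 200 = 302 mg.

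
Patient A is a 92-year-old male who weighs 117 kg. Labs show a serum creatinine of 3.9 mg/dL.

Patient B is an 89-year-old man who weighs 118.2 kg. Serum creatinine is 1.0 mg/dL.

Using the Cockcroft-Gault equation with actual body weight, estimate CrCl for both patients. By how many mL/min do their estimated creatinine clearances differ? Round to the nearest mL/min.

64 mL/min

Patient A: CrCl = (140 − 92) × 117 / (72 × 3.9) = 5616.0 / 280.80 ≈ 20.0 mL/min
Patient B: CrCl = (140 − 89) × 118.2 / (72 × 1) = 6028.2 / 72.00 ≈ 83.7 mL/min
|20.0 − 83.7| = 63.7 mL/min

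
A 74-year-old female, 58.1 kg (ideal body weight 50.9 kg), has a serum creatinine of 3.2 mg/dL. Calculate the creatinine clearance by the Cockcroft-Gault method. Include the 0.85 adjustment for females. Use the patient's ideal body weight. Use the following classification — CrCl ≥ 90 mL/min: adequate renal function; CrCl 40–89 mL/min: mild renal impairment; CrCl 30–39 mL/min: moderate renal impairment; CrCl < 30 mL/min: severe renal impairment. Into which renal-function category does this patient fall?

severe renal impairment

CrCl = (140 − 74) × 50.9 / (72 × 3.2) × 0.85 = 3359.4 / 230.40 × 0.85 ≈ 12.4 mL/min
12 mL/min falls in the 'severe renal impairment' range.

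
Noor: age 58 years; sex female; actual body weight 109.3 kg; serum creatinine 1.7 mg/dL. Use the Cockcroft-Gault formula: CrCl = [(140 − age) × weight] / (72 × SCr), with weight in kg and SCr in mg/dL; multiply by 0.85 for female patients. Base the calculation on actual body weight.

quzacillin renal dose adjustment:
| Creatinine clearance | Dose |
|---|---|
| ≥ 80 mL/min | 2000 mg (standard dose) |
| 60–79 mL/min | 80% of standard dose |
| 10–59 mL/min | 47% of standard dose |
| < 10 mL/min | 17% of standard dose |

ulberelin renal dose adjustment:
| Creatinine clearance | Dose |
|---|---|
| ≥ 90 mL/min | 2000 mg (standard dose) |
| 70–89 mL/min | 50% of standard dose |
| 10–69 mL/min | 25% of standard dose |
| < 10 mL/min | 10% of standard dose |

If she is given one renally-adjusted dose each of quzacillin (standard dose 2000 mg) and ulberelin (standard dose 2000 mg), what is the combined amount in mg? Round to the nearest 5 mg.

CrCl = (140 − 58) × 109.3 / (72 × 1.7) × 0.85 = 8962.6 / 122.40 × 0.85 ≈ 62.2 mL/min
CrCl ≈ 62 mL/min.
quzacillin: 60–79 mL/min → 80% of 2000 mg = 1600 mg.
ulberelin: 10–69 mL/min → 25% of 2000 mg = 500 mg.
Total = 1600 + 500 = 2100 mg.

2100 mg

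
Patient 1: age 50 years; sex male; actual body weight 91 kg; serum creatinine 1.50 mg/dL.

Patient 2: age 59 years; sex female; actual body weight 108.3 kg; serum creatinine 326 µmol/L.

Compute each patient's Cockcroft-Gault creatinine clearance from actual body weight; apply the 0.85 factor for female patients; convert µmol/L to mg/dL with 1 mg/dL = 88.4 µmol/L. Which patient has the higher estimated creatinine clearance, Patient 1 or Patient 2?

Patient 1

Patient 1: CrCl = (140 − 50) × 91 / (72 × 1.5) = 8190.0 / 108.00 ≈ 75.8 mL/min
Patient 2: SCr = 326 / 88.4 = 3.688 mg/dL
Patient 2: CrCl = (140 − 59) × 108.3 / (72 × 3.688) × 0.85 = 8772.3 / 265.54 × 0.85 ≈ 28.1 mL/min
75.8 vs 28.1 mL/min → Patient 1 is higher.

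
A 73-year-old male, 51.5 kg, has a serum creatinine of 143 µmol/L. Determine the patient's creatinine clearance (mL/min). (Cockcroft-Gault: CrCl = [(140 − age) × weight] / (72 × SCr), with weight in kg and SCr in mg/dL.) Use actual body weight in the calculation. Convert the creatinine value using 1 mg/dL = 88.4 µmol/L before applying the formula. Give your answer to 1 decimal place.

SCr = 143 / 88.4 = 1.618 mg/dL
CrCl = (140 − 73) × 51.5 / (72 × 1.618) = 3450.5 / 116.50 ≈ 29.6 mL/min

29.6 mL/min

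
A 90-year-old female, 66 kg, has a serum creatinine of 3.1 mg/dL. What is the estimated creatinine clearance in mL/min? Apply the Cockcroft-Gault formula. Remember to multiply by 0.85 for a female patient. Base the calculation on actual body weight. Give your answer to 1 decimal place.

12.6 mL/min

CrCl = (140 − 90) × 66 / (72 × 3.1) × 0.85 = 3300.0 / 223.20 × 0.85 ≈ 12.6 mL/min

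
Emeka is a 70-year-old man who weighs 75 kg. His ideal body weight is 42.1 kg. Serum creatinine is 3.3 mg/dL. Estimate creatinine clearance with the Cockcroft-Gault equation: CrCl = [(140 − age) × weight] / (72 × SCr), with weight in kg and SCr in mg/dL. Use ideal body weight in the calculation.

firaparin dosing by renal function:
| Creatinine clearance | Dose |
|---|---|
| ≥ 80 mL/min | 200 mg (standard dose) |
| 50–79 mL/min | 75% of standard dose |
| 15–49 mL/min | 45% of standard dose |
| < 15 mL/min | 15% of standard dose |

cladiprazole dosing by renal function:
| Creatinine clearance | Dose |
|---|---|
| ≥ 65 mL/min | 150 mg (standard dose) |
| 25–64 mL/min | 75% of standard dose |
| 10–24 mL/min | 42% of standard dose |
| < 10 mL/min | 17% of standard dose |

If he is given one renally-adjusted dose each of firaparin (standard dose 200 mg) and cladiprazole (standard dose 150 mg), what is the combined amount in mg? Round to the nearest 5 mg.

CrCl = (140 − 70) × 42.1 / (72 × 3.3) = 2947.0 / 237.60 ≈ 12.4 mL/min
CrCl ≈ 12 mL/min.
firaparin: < 15 mL/min → 15% of 200 mg = 30 mg.
cladiprazole: 10–24 mL/min → 42% of 150 mg = 63 mg.
Total = 30 + 63 = 93 mg.

95 mg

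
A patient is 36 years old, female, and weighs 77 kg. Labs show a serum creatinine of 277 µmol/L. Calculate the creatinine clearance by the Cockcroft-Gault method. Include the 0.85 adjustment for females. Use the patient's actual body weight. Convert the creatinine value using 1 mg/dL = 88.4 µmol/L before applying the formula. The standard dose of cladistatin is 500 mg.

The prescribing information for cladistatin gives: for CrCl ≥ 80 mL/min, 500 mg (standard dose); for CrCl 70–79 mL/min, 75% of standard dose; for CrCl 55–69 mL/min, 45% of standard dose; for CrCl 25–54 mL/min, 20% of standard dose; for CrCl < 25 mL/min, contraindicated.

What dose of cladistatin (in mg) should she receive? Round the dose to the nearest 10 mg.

SCr = 277 / 88.4 = 3.133 mg/dL
CrCl = (140 − 36) × 77 / (72 × 3.133) × 0.85 = 8008.0 / 225.58 × 0.85 ≈ 30.2 mL/min
CrCl ≈ 30 mL/min → bracket 25–54 mL/min.
20% of 500 mg = 100 mg

100 mg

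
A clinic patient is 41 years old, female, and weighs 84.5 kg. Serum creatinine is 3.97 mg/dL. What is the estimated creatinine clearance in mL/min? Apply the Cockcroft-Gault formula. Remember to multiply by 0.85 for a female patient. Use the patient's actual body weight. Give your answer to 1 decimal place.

CrCl = (140 − 41) × 84.5 / (72 × 3.97) × 0.85 = 8365.5 / 285.84 × 0.85 ≈ 24.9 mL/min

24.9 mL/min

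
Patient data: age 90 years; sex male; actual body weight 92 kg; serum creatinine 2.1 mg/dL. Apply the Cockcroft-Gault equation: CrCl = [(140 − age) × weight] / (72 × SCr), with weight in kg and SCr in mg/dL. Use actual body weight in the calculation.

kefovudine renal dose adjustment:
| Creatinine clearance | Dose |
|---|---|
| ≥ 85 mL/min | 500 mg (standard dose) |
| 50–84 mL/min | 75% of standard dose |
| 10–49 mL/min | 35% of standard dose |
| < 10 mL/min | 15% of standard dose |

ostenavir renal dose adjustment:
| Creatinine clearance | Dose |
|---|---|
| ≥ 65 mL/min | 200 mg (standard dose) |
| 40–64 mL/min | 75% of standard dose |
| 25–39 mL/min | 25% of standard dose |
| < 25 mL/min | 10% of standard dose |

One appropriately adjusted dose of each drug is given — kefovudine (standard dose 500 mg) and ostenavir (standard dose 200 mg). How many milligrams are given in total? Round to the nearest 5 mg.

CrCl = (140 − 90) × 92 / (72 × 2.1) = 4600.0 / 151.20 ≈ 30.4 mL/min
CrCl ≈ 30 mL/min.
kefovudine: 10–49 mL/min → 35% of 500 mg = 175 mg.
ostenavir: 25–39 mL/min → 25% of 200 mg = 50 mg.
Total = 175 + 50 = 225 mg.

225 mg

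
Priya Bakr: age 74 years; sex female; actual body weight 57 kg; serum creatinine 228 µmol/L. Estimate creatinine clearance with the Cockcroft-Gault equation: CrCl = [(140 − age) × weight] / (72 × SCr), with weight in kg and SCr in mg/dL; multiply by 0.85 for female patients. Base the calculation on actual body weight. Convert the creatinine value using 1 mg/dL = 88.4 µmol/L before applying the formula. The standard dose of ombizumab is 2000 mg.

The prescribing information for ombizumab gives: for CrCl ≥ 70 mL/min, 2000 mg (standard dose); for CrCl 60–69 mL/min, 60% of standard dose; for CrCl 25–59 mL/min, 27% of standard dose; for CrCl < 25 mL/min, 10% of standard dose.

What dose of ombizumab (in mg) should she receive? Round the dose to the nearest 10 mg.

200 mg

SCr = 228 / 88.4 = 2.579 mg/dL
CrCl = (140 − 74) × 57 / (72 × 2.579) × 0.85 = 3762.0 / 185.69 × 0.85 ≈ 17.2 mL/min
CrCl ≈ 17 mL/min → bracket < 25 mL/min.
10% of 2000 mg = 200 mg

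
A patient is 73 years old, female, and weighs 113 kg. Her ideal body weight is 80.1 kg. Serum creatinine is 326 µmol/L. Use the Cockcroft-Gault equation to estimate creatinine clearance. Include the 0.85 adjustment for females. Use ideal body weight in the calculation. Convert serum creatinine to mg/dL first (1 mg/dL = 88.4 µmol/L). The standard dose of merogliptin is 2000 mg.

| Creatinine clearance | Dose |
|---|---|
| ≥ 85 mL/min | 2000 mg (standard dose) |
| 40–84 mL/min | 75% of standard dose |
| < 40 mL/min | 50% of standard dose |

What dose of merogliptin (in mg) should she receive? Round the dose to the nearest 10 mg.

1000 mg

SCr = 326 / 88.4 = 3.688 mg/dL
CrCl = (140 − 73) × 80.1 / (72 × 3.688) × 0.85 = 5366.7 / 265.54 × 0.85 ≈ 17.2 mL/min
CrCl ≈ 17 mL/min → bracket < 40 mL/min.
50% of 2000 mg = 1000 mg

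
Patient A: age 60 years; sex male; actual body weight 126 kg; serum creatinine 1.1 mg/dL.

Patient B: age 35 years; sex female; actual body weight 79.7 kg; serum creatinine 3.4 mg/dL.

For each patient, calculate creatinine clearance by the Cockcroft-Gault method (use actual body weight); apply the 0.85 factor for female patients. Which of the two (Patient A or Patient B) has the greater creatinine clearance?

Patient A: CrCl = (140 − 60) × 126 / (72 × 1.1) = 10080.0 / 79.20 ≈ 127.3 mL/min
Patient B: CrCl = (140 − 35) × 79.7 / (72 × 3.4) × 0.85 = 8368.5 / 244.80 × 0.85 ≈ 29.1 mL/min
127.3 vs 29.1 mL/min → Patient A is higher.

Patient A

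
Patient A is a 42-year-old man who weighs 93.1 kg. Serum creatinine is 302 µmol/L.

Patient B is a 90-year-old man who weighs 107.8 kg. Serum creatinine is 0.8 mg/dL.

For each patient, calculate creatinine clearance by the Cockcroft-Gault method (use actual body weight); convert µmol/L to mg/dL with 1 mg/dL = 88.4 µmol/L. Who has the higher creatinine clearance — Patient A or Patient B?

Patient B

Patient A: SCr = 302 / 88.4 = 3.416 mg/dL
Patient A: CrCl = (140 − 42) × 93.1 / (72 × 3.416) = 9123.8 / 245.95 ≈ 37.1 mL/min
Patient B: CrCl = (140 − 90) × 107.8 / (72 × 0.8) = 5390.0 / 57.60 ≈ 93.6 mL/min
37.1 vs 93.6 mL/min → Patient B is higher.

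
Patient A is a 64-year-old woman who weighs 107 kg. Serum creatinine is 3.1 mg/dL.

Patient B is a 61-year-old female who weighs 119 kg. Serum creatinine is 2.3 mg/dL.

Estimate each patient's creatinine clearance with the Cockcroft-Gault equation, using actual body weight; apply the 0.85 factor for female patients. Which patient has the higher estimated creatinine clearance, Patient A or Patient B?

Patient A: CrCl = (140 − 64) × 107 / (72 × 3.1) × 0.85 = 8132.0 / 223.20 × 0.85 ≈ 31.0 mL/min
Patient B: CrCl = (140 − 61) × 119 / (72 × 2.3) × 0.85 = 9401.0 / 165.60 × 0.85 ≈ 48.3 mL/min
31.0 vs 48.3 mL/min → Patient B is higher.

Patient B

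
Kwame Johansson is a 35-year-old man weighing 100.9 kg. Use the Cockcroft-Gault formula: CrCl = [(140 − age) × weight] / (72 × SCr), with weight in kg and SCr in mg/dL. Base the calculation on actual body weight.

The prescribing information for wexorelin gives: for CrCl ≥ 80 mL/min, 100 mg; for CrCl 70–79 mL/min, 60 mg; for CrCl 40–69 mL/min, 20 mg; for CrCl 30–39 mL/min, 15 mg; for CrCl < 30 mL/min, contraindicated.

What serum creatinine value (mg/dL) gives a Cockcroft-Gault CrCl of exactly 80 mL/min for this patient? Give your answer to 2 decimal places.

Standard dose requires CrCl ≥ 80 mL/min.
Set (140 − 35) × 100.9 / (72 × SCr) = 80
SCr = (140 − 35) × 100.9 / (72 × 80) = 1.839 mg/dL

1.84 mg/dL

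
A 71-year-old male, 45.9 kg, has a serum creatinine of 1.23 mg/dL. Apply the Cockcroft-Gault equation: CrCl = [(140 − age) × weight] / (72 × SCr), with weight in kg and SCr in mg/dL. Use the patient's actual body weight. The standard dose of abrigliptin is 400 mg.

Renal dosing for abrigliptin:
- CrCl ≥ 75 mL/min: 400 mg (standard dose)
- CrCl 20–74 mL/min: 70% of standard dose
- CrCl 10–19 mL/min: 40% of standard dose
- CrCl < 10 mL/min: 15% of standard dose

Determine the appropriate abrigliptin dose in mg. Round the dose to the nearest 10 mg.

CrCl = (140 − 71) × 45.9 / (72 × 1.23) = 3167.1 / 88.56 ≈ 35.8 mL/min
CrCl ≈ 36 mL/min → bracket 20–74 mL/min.
70% of 400 mg = 280 mg

280 mg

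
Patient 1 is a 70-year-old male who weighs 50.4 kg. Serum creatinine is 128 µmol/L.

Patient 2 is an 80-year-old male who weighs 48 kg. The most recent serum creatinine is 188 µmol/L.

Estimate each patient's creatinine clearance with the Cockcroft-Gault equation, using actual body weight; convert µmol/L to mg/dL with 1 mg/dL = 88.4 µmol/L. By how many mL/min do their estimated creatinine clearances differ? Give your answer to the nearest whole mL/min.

15 mL/min

Patient 1: SCr = 128 / 88.4 = 1.448 mg/dL
Patient 1: CrCl = (140 − 70) × 50.4 / (72 × 1.448) = 3528.0 / 104.26 ≈ 33.8 mL/min
Patient 2: SCr = 188 / 88.4 = 2.127 mg/dL
Patient 2: CrCl = (140 − 80) × 48 / (72 × 2.127) = 2880.0 / 153.14 ≈ 18.8 mL/min
|33.8 − 18.8| = 15.0 mL/min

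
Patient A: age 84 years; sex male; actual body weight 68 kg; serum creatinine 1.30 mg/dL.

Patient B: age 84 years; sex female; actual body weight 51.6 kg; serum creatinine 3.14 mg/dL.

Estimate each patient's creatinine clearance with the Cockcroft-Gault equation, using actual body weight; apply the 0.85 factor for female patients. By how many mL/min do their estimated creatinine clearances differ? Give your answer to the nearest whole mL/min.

Patient A: CrCl = (140 − 84) × 68 / (72 × 1.3) = 3808.0 / 93.60 ≈ 40.7 mL/min
Patient B: CrCl = (140 − 84) × 51.6 / (72 × 3.14) × 0.85 = 2889.6 / 226.08 × 0.85 ≈ 10.9 mL/min
|40.7 − 10.9| = 29.8 mL/min

30 mL/min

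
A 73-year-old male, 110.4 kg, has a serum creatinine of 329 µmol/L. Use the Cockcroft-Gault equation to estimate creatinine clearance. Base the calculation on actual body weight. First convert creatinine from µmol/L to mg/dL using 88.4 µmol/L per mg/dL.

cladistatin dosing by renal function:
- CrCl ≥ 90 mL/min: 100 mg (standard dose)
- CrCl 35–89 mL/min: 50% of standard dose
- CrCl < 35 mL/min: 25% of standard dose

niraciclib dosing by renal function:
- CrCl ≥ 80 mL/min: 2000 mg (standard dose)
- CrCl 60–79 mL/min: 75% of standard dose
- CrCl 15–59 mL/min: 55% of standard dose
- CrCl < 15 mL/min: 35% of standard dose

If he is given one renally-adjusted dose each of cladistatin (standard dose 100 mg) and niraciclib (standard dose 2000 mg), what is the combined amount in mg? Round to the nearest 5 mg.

SCr = 329 / 88.4 = 3.722 mg/dL
CrCl = (140 − 73) × 110.4 / (72 × 3.722) = 7396.8 / 267.98 ≈ 27.6 mL/min
CrCl ≈ 28 mL/min.
cladistatin: < 35 mL/min → 25% of 100 mg = 25 mg.
niraciclib: 15–59 mL/min → 55% of 2000 mg = 1100 mg.
Total = 25 + 1100 = 1125 mg.

1125 mg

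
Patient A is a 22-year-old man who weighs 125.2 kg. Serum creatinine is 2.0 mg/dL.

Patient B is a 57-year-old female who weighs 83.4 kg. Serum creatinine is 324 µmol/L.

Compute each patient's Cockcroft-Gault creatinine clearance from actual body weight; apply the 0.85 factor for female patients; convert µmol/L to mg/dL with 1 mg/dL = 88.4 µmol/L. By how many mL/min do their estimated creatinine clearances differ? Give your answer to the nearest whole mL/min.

80 mL/min

Patient A: CrCl = (140 − 22) × 125.2 / (72 × 2) = 14773.6 / 144.00 ≈ 102.6 mL/min
Patient B: SCr = 324 / 88.4 = 3.665 mg/dL
Patient B: CrCl = (140 − 57) × 83.4 / (72 × 3.665) × 0.85 = 6922.2 / 263.88 × 0.85 ≈ 22.3 mL/min
|102.6 − 22.3| = 80.3 mL/min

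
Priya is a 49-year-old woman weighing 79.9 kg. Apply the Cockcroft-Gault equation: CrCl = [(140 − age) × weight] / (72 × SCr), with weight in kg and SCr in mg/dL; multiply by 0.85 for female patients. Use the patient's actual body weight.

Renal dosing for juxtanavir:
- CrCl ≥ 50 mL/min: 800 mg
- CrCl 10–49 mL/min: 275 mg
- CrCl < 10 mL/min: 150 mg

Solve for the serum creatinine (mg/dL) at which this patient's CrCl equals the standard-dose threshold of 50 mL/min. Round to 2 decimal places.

Standard dose requires CrCl ≥ 50 mL/min.
Set (140 − 49) × 79.9 × 0.85 / (72 × SCr) = 50
SCr = (140 − 49) × 79.9 × 0.85 / (72 × 50) = 1.717 mg/dL

1.72 mg/dL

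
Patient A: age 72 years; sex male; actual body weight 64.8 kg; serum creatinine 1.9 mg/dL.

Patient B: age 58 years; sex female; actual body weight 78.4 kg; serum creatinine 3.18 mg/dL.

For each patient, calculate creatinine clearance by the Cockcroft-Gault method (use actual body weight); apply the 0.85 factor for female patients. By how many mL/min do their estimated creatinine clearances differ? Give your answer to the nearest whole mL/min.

Patient A: CrCl = (140 − 72) × 64.8 / (72 × 1.9) = 4406.4 / 136.80 ≈ 32.2 mL/min
Patient B: CrCl = (140 − 58) × 78.4 / (72 × 3.18) × 0.85 = 6428.8 / 228.96 × 0.85 ≈ 23.9 mL/min
|32.2 − 23.9| = 8.3 mL/min

8 mL/min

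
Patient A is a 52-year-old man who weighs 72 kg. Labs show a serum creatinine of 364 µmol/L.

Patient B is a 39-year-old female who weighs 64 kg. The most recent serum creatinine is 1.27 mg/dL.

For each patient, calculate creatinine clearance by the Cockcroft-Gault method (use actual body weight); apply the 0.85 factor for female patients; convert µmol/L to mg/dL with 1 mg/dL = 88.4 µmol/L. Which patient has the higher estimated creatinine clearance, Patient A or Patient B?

Patient B

Patient A: SCr = 364 / 88.4 = 4.118 mg/dL
Patient A: CrCl = (140 − 52) × 72 / (72 × 4.118) = 6336.0 / 296.50 ≈ 21.4 mL/min
Patient B: CrCl = (140 − 39) × 64 / (72 × 1.27) × 0.85 = 6464.0 / 91.44 × 0.85 ≈ 60.1 mL/min
21.4 vs 60.1 mL/min → Patient B is higher.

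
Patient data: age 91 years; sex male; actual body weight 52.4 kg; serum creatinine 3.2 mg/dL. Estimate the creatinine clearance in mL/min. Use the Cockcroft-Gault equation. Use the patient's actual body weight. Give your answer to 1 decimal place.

CrCl = (140 − 91) × 52.4 / (72 × 3.2) = 2567.6 / 230.40 ≈ 11.1 mL/min

11.1 mL/min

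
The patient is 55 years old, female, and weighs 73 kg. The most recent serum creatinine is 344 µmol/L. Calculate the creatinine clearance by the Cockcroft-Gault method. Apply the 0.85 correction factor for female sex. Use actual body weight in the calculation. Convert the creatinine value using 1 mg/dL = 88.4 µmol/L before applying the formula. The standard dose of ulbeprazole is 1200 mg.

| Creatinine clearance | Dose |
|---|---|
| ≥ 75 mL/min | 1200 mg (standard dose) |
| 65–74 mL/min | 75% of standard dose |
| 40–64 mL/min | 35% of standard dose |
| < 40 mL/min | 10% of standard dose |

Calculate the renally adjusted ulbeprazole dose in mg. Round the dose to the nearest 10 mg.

120 mg

SCr = 344 / 88.4 = 3.891 mg/dL
CrCl = (140 − 55) × 73 / (72 × 3.891) × 0.85 = 6205.0 / 280.15 × 0.85 ≈ 18.8 mL/min
CrCl ≈ 19 mL/min → bracket < 40 mL/min.
10% of 1200 mg = 120 mg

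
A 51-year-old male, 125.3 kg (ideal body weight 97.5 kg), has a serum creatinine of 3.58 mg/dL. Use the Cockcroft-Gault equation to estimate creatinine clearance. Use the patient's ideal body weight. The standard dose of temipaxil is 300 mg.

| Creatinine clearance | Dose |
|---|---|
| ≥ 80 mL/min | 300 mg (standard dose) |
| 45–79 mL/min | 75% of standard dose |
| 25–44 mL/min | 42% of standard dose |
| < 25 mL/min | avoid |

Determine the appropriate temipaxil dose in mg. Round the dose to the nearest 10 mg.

130 mg

CrCl = (140 − 51) × 97.5 / (72 × 3.58) = 8677.5 / 257.76 ≈ 33.7 mL/min
CrCl ≈ 34 mL/min → bracket 25–44 mL/min.
42% of 300 mg = 126 mg → 130 mg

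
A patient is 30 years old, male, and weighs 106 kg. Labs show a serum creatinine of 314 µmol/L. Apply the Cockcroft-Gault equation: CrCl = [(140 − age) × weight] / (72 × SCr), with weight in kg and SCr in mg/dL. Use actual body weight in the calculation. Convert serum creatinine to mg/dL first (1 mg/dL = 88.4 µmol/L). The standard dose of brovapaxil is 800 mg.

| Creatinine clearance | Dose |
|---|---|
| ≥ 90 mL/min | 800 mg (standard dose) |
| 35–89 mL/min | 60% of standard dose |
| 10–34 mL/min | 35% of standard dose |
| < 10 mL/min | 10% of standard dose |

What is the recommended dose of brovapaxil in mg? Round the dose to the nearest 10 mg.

480 mg

SCr = 314 / 88.4 = 3.552 mg/dL
CrCl = (140 − 30) × 106 / (72 × 3.552) = 11660.0 / 255.74 ≈ 45.6 mL/min
CrCl ≈ 46 mL/min → bracket 35–89 mL/min.
60% of 800 mg = 480 mg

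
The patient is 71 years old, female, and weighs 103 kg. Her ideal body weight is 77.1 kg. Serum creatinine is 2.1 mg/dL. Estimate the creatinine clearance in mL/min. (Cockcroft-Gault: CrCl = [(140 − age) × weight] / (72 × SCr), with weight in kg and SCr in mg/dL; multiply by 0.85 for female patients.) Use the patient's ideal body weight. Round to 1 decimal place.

CrCl = (140 − 71) × 77.1 / (72 × 2.1) × 0.85 = 5319.9 / 151.20 × 0.85 ≈ 29.9 mL/min

29.9 mL/min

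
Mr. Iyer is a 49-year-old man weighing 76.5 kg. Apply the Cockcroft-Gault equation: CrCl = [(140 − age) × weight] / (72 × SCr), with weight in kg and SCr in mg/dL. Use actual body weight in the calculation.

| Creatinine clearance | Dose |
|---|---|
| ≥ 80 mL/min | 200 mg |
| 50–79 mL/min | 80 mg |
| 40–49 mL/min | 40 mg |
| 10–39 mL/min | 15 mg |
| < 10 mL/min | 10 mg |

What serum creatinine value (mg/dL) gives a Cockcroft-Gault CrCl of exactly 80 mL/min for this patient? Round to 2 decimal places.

1.21 mg/dL

Standard dose requires CrCl ≥ 80 mL/min.
Set (140 − 49) × 76.5 / (72 × SCr) = 80
SCr = (140 − 49) × 76.5 / (72 × 80) = 1.209 mg/dL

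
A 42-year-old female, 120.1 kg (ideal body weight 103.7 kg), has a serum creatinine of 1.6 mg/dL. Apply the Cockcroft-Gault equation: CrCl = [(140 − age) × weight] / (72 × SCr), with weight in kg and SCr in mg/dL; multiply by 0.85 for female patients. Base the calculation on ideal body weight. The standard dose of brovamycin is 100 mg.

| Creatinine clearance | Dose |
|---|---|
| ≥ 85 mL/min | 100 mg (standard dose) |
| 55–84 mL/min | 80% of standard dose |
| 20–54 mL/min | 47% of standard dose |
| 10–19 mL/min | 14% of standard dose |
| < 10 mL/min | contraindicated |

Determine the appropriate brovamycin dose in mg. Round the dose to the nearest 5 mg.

CrCl = (140 − 42) × 103.7 / (72 × 1.6) × 0.85 = 10162.6 / 115.20 × 0.85 ≈ 75.0 mL/min
CrCl ≈ 75 mL/min → bracket 55–84 mL/min.
80% of 100 mg = 80 mg

80 mg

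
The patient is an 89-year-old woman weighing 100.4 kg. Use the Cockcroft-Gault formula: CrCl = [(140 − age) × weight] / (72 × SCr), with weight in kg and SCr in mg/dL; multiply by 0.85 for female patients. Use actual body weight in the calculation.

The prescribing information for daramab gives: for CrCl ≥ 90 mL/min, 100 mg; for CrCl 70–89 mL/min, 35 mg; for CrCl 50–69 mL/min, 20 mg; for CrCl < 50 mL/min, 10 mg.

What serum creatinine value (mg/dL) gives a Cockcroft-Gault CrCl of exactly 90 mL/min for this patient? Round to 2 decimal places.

Standard dose requires CrCl ≥ 90 mL/min.
Set (140 − 89) × 100.4 × 0.85 / (72 × SCr) = 90
SCr = (140 − 89) × 100.4 × 0.85 / (72 × 90) = 0.672 mg/dL

0.67 mg/dL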